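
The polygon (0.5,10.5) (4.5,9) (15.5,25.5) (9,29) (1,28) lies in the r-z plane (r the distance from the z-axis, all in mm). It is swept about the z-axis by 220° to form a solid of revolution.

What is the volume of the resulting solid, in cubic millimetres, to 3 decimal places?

Volume = 4419.523 mm³

Profile (r,z), 5 vertices: (0.5,10.5) (4.5,9) (15.5,25.5) (9,29) (1,28)
edge 0: (0.5,10.5)→(4.5,9)  cross = 0.5·9 − 4.5·10.5 = -42.7500; (r_i+r_j)·cross = 5·-42.7500 = -213.7500
edge 1: (4.5,9)→(15.5,25.5)  cross = 4.5·25.5 − 15.5·9 = -24.7500; (r_i+r_j)·cross = 20·-24.7500 = -495.0000
edge 2: (15.5,25.5)→(9,29)  cross = 15.5·29 − 9·25.5 = 220.0000; (r_i+r_j)·cross = 24.5·220.0000 = 5390.0000
edge 3: (9,29)→(1,28)  cross = 9·28 − 1·29 = 223.0000; (r_i+r_j)·cross = 10·223.0000 = 2230.0000
edge 4: (1,28)→(0.5,10.5)  cross = 1·10.5 − 0.5·28 = -3.5000; (r_i+r_j)·cross = 1.5·-3.5000 = -5.2500
Σcross = 372.0000 → A = |Σcross|/2 = 186.0000 mm²
Σ(r_i+r_j)·cross = 6906.0000 → first moment M = |Σ|/6 = 1151.0000
R_c = M/A = 1151.0000/186.0000 = 6.1882 mm
θ = 220° = 3.839724 rad
V = θ·R_c·A = 3.839724·6.1882·186.0000 = 4419.523 mm³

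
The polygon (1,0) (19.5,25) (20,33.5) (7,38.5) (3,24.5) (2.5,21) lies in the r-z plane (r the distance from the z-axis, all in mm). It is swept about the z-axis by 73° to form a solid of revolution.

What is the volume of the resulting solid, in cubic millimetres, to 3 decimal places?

Profile (r,z), 6 vertices: (1,0) (19.5,25) (20,33.5) (7,38.5) (3,24.5) (2.5,21)
edge 0: (1,0)→(19.5,25)  cross = 1·25 − 19.5·0 = 25.0000; (r_i+r_j)·cross = 20.5·25.0000 = 512.5000
edge 1: (19.5,25)→(20,33.5)  cross = 19.5·33.5 − 20·25 = 153.2500; (r_i+r_j)·cross = 39.5·153.2500 = 6053.3750
edge 2: (20,33.5)→(7,38.5)  cross = 20·38.5 − 7·33.5 = 535.5000; (r_i+r_j)·cross = 27·535.5000 = 14458.5000
edge 3: (7,38.5)→(3,24.5)  cross = 7·24.5 − 3·38.5 = 56.0000; (r_i+r_j)·cross = 10·56.0000 = 560.0000
edge 4: (3,24.5)→(2.5,21)  cross = 3·21 − 2.5·24.5 = 1.7500; (r_i+r_j)·cross = 5.5·1.7500 = 9.6250
edge 5: (2.5,21)→(1,0)  cross = 2.5·0 − 1·21 = -21.0000; (r_i+r_j)·cross = 3.5·-21.0000 = -73.5000
Σcross = 750.5000 → A = |Σcross|/2 = 375.2500 mm²
Σ(r_i+r_j)·cross = 21520.5000 → first moment M = |Σ|/6 = 3586.7500
R_c = M/A = 3586.7500/375.2500 = 9.5583 mm
θ = 73° = 1.274090 rad
V = θ·R_c·A = 1.274090·9.5583·375.2500 = 4569.844 mm³

Volume = 4569.844 mm³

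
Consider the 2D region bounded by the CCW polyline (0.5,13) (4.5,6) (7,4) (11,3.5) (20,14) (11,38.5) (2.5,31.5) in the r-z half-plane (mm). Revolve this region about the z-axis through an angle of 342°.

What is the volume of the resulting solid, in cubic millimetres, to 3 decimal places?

Volume = 24099.072 mm³

Profile (r,z), 7 vertices: (0.5,13) (4.5,6) (7,4) (11,3.5) (20,14) (11,38.5) (2.5,31.5)
edge 0: (0.5,13)→(4.5,6)  cross = 0.5·6 − 4.5·13 = -55.5000; (r_i+r_j)·cross = 5·-55.5000 = -277.5000
edge 1: (4.5,6)→(7,4)  cross = 4.5·4 − 7·6 = -24.0000; (r_i+r_j)·cross = 11.5·-24.0000 = -276.0000
edge 2: (7,4)→(11,3.5)  cross = 7·3.5 − 11·4 = -19.5000; (r_i+r_j)·cross = 18·-19.5000 = -351.0000
edge 3: (11,3.5)→(20,14)  cross = 11·14 − 20·3.5 = 84.0000; (r_i+r_j)·cross = 31·84.0000 = 2604.0000
edge 4: (20,14)→(11,38.5)  cross = 20·38.5 − 11·14 = 616.0000; (r_i+r_j)·cross = 31·616.0000 = 19096.0000
edge 5: (11,38.5)→(2.5,31.5)  cross = 11·31.5 − 2.5·38.5 = 250.2500; (r_i+r_j)·cross = 13.5·250.2500 = 3378.3750
edge 6: (2.5,31.5)→(0.5,13)  cross = 2.5·13 − 0.5·31.5 = 16.7500; (r_i+r_j)·cross = 3·16.7500 = 50.2500
Σcross = 868.0000 → A = |Σcross|/2 = 434.0000 mm²
Σ(r_i+r_j)·cross = 24224.1250 → first moment M = |Σ|/6 = 4037.3542
R_c = M/A = 4037.3542/434.0000 = 9.3027 mm
θ = 342° = 5.969026 rad
V = θ·R_c·A = 5.969026·9.3027·434.0000 = 24099.072 mm³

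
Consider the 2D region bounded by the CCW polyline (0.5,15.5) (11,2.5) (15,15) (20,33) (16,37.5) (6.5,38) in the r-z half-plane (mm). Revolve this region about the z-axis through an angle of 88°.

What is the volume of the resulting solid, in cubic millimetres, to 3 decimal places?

Volume = 6387.637 mm³

Profile (r,z), 6 vertices: (0.5,15.5) (11,2.5) (15,15) (20,33) (16,37.5) (6.5,38)
edge 0: (0.5,15.5)→(11,2.5)  cross = 0.5·2.5 − 11·15.5 = -169.2500; (r_i+r_j)·cross = 11.5·-169.2500 = -1946.3750
edge 1: (11,2.5)→(15,15)  cross = 11·15 − 15·2.5 = 127.5000; (r_i+r_j)·cross = 26·127.5000 = 3315.0000
edge 2: (15,15)→(20,33)  cross = 15·33 − 20·15 = 195.0000; (r_i+r_j)·cross = 35·195.0000 = 6825.0000
edge 3: (20,33)→(16,37.5)  cross = 20·37.5 − 16·33 = 222.0000; (r_i+r_j)·cross = 36·222.0000 = 7992.0000
edge 4: (16,37.5)→(6.5,38)  cross = 16·38 − 6.5·37.5 = 364.2500; (r_i+r_j)·cross = 22.5·364.2500 = 8195.6250
edge 5: (6.5,38)→(0.5,15.5)  cross = 6.5·15.5 − 0.5·38 = 81.7500; (r_i+r_j)·cross = 7·81.7500 = 572.2500
Σcross = 821.2500 → A = |Σcross|/2 = 410.6250 mm²
Σ(r_i+r_j)·cross = 24953.5000 → first moment M = |Σ|/6 = 4158.9167
R_c = M/A = 4158.9167/410.6250 = 10.1283 mm
θ = 88° = 1.535890 rad
V = θ·R_c·A = 1.535890·10.1283·410.6250 = 6387.637 mm³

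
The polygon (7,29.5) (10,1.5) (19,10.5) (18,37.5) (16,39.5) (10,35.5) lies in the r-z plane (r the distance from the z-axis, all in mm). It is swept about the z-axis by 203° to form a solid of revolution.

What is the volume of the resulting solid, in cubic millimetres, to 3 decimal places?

Volume = 15243.246 mm³

Profile (r,z), 6 vertices: (7,29.5) (10,1.5) (19,10.5) (18,37.5) (16,39.5) (10,35.5)
edge 0: (7,29.5)→(10,1.5)  cross = 7·1.5 − 10·29.5 = -284.5000; (r_i+r_j)·cross = 17·-284.5000 = -4836.5000
edge 1: (10,1.5)→(19,10.5)  cross = 10·10.5 − 19·1.5 = 76.5000; (r_i+r_j)·cross = 29·76.5000 = 2218.5000
edge 2: (19,10.5)→(18,37.5)  cross = 19·37.5 − 18·10.5 = 523.5000; (r_i+r_j)·cross = 37·523.5000 = 19369.5000
edge 3: (18,37.5)→(16,39.5)  cross = 18·39.5 − 16·37.5 = 111.0000; (r_i+r_j)·cross = 34·111.0000 = 3774.0000
edge 4: (16,39.5)→(10,35.5)  cross = 16·35.5 − 10·39.5 = 173.0000; (r_i+r_j)·cross = 26·173.0000 = 4498.0000
edge 5: (10,35.5)→(7,29.5)  cross = 10·29.5 − 7·35.5 = 46.5000; (r_i+r_j)·cross = 17·46.5000 = 790.5000
Σcross = 646.0000 → A = |Σcross|/2 = 323.0000 mm²
Σ(r_i+r_j)·cross = 25814.0000 → first moment M = |Σ|/6 = 4302.3333
R_c = M/A = 4302.3333/323.0000 = 13.3199 mm
θ = 203° = 3.543018 rad
V = θ·R_c·A = 3.543018·13.3199·323.0000 = 15243.246 mm³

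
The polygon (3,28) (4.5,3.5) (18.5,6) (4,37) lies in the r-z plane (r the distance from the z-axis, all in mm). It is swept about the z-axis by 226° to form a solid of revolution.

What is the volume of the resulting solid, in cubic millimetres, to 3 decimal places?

Profile (r,z), 4 vertices: (3,28) (4.5,3.5) (18.5,6) (4,37)
edge 0: (3,28)→(4.5,3.5)  cross = 3·3.5 − 4.5·28 = -115.5000; (r_i+r_j)·cross = 7.5·-115.5000 = -866.2500
edge 1: (4.5,3.5)→(18.5,6)  cross = 4.5·6 − 18.5·3.5 = -37.7500; (r_i+r_j)·cross = 23·-37.7500 = -868.2500
edge 2: (18.5,6)→(4,37)  cross = 18.5·37 − 4·6 = 660.5000; (r_i+r_j)·cross = 22.5·660.5000 = 14861.2500
edge 3: (4,37)→(3,28)  cross = 4·28 − 3·37 = 1.0000; (r_i+r_j)·cross = 7·1.0000 = 7.0000
Σcross = 508.2500 → A = |Σcross|/2 = 254.1250 mm²
Σ(r_i+r_j)·cross = 13133.7500 → first moment M = |Σ|/6 = 2188.9583
R_c = M/A = 2188.9583/254.1250 = 8.6137 mm
θ = 226° = 3.944444 rad
V = θ·R_c·A = 3.944444·8.6137·254.1250 = 8634.224 mm³

Volume = 8634.224 mm³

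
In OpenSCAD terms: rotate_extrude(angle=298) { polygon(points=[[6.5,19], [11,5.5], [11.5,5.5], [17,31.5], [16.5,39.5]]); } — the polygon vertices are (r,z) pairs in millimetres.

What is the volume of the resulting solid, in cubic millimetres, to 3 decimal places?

Profile (r,z), 5 vertices: (6.5,19) (11,5.5) (11.5,5.5) (17,31.5) (16.5,39.5)
edge 0: (6.5,19)→(11,5.5)  cross = 6.5·5.5 − 11·19 = -173.2500; (r_i+r_j)·cross = 17.5·-173.2500 = -3031.8750
edge 1: (11,5.5)→(11.5,5.5)  cross = 11·5.5 − 11.5·5.5 = -2.7500; (r_i+r_j)·cross = 22.5·-2.7500 = -61.8750
edge 2: (11.5,5.5)→(17,31.5)  cross = 11.5·31.5 − 17·5.5 = 268.7500; (r_i+r_j)·cross = 28.5·268.7500 = 7659.3750
edge 3: (17,31.5)→(16.5,39.5)  cross = 17·39.5 − 16.5·31.5 = 151.7500; (r_i+r_j)·cross = 33.5·151.7500 = 5083.6250
edge 4: (16.5,39.5)→(6.5,19)  cross = 16.5·19 − 6.5·39.5 = 56.7500; (r_i+r_j)·cross = 23·56.7500 = 1305.2500
Σcross = 301.2500 → A = |Σcross|/2 = 150.6250 mm²
Σ(r_i+r_j)·cross = 10954.5000 → first moment M = |Σ|/6 = 1825.7500
R_c = M/A = 1825.7500/150.6250 = 12.1212 mm
θ = 298° = 5.201081 rad
V = θ·R_c·A = 5.201081·12.1212·150.6250 = 9495.874 mm³

Volume = 9495.874 mm³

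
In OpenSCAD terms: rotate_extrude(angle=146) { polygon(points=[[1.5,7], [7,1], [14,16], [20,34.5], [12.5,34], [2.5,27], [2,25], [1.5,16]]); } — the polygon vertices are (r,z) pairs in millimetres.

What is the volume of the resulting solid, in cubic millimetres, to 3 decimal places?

Profile (r,z), 8 vertices: (1.5,7) (7,1) (14,16) (20,34.5) (12.5,34) (2.5,27) (2,25) (1.5,16)
edge 0: (1.5,7)→(7,1)  cross = 1.5·1 − 7·7 = -47.5000; (r_i+r_j)·cross = 8.5·-47.5000 = -403.7500
edge 1: (7,1)→(14,16)  cross = 7·16 − 14·1 = 98.0000; (r_i+r_j)·cross = 21·98.0000 = 2058.0000
edge 2: (14,16)→(20,34.5)  cross = 14·34.5 − 20·16 = 163.0000; (r_i+r_j)·cross = 34·163.0000 = 5542.0000
edge 3: (20,34.5)→(12.5,34)  cross = 20·34 − 12.5·34.5 = 248.7500; (r_i+r_j)·cross = 32.5·248.7500 = 8084.3750
edge 4: (12.5,34)→(2.5,27)  cross = 12.5·27 − 2.5·34 = 252.5000; (r_i+r_j)·cross = 15·252.5000 = 3787.5000
edge 5: (2.5,27)→(2,25)  cross = 2.5·25 − 2·27 = 8.5000; (r_i+r_j)·cross = 4.5·8.5000 = 38.2500
edge 6: (2,25)→(1.5,16)  cross = 2·16 − 1.5·25 = -5.5000; (r_i+r_j)·cross = 3.5·-5.5000 = -19.2500
edge 7: (1.5,16)→(1.5,7)  cross = 1.5·7 − 1.5·16 = -13.5000; (r_i+r_j)·cross = 3·-13.5000 = -40.5000
Σcross = 704.2500 → A = |Σcross|/2 = 352.1250 mm²
Σ(r_i+r_j)·cross = 19046.6250 → first moment M = |Σ|/6 = 3174.4375
R_c = M/A = 3174.4375/352.1250 = 9.0151 mm
θ = 146° = 2.548181 rad
V = θ·R_c·A = 2.548181·9.0151·352.1250 = 8089.040 mm³

Volume = 8089.040 mm³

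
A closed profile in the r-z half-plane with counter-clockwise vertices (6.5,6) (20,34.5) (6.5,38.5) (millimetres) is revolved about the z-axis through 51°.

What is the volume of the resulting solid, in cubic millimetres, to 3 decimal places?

Profile (r,z), 3 vertices: (6.5,6) (20,34.5) (6.5,38.5)
edge 0: (6.5,6)→(20,34.5)  cross = 6.5·34.5 − 20·6 = 104.2500; (r_i+r_j)·cross = 26.5·104.2500 = 2762.6250
edge 1: (20,34.5)→(6.5,38.5)  cross = 20·38.5 − 6.5·34.5 = 545.7500; (r_i+r_j)·cross = 26.5·545.7500 = 14462.3750
edge 2: (6.5,38.5)→(6.5,6)  cross = 6.5·6 − 6.5·38.5 = -211.2500; (r_i+r_j)·cross = 13·-211.2500 = -2746.2500
Σcross = 438.7500 → A = |Σcross|/2 = 219.3750 mm²
Σ(r_i+r_j)·cross = 14478.7500 → first moment M = |Σ|/6 = 2413.1250
R_c = M/A = 2413.1250/219.3750 = 11.0000 mm
θ = 51° = 0.890118 rad
V = θ·R_c·A = 0.890118·11.0000·219.3750 = 2147.966 mm³

Volume = 2147.966 mm³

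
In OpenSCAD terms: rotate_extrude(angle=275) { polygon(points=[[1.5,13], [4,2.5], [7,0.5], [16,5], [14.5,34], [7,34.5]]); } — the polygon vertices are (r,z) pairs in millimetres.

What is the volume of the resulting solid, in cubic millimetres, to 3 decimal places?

Profile (r,z), 6 vertices: (1.5,13) (4,2.5) (7,0.5) (16,5) (14.5,34) (7,34.5)
edge 0: (1.5,13)→(4,2.5)  cross = 1.5·2.5 − 4·13 = -48.2500; (r_i+r_j)·cross = 5.5·-48.2500 = -265.3750
edge 1: (4,2.5)→(7,0.5)  cross = 4·0.5 − 7·2.5 = -15.5000; (r_i+r_j)·cross = 11·-15.5000 = -170.5000
edge 2: (7,0.5)→(16,5)  cross = 7·5 − 16·0.5 = 27.0000; (r_i+r_j)·cross = 23·27.0000 = 621.0000
edge 3: (16,5)→(14.5,34)  cross = 16·34 − 14.5·5 = 471.5000; (r_i+r_j)·cross = 30.5·471.5000 = 14380.7500
edge 4: (14.5,34)→(7,34.5)  cross = 14.5·34.5 − 7·34 = 262.2500; (r_i+r_j)·cross = 21.5·262.2500 = 5638.3750
edge 5: (7,34.5)→(1.5,13)  cross = 7·13 − 1.5·34.5 = 39.2500; (r_i+r_j)·cross = 8.5·39.2500 = 333.6250
Σcross = 736.2500 → A = |Σcross|/2 = 368.1250 mm²
Σ(r_i+r_j)·cross = 20537.8750 → first moment M = |Σ|/6 = 3422.9792
R_c = M/A = 3422.9792/368.1250 = 9.2984 mm
θ = 275° = 4.799655 rad
V = θ·R_c·A = 4.799655·9.2984·368.1250 = 16429.121 mm³

Volume = 16429.121 mm³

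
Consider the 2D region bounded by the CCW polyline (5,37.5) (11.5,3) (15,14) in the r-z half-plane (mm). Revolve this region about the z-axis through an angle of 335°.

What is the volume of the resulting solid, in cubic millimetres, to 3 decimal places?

Profile (r,z), 3 vertices: (5,37.5) (11.5,3) (15,14)
edge 0: (5,37.5)→(11.5,3)  cross = 5·3 − 11.5·37.5 = -416.2500; (r_i+r_j)·cross = 16.5·-416.2500 = -6868.1250
edge 1: (11.5,3)→(15,14)  cross = 11.5·14 − 15·3 = 116.0000; (r_i+r_j)·cross = 26.5·116.0000 = 3074.0000
edge 2: (15,14)→(5,37.5)  cross = 15·37.5 − 5·14 = 492.5000; (r_i+r_j)·cross = 20·492.5000 = 9850.0000
Σcross = 192.2500 → A = |Σcross|/2 = 96.1250 mm²
Σ(r_i+r_j)·cross = 6055.8750 → first moment M = |Σ|/6 = 1009.3125
R_c = M/A = 1009.3125/96.1250 = 10.5000 mm
θ = 335° = 5.846853 rad
V = θ·R_c·A = 5.846853·10.5000·96.1250 = 5901.302 mm³

Volume = 5901.302 mm³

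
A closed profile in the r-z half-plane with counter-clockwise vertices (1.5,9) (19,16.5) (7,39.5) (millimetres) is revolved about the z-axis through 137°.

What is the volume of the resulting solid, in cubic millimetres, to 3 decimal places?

Volume = 5397.413 mm³

Profile (r,z), 3 vertices: (1.5,9) (19,16.5) (7,39.5)
edge 0: (1.5,9)→(19,16.5)  cross = 1.5·16.5 − 19·9 = -146.2500; (r_i+r_j)·cross = 20.5·-146.2500 = -2998.1250
edge 1: (19,16.5)→(7,39.5)  cross = 19·39.5 − 7·16.5 = 635.0000; (r_i+r_j)·cross = 26·635.0000 = 16510.0000
edge 2: (7,39.5)→(1.5,9)  cross = 7·9 − 1.5·39.5 = 3.7500; (r_i+r_j)·cross = 8.5·3.7500 = 31.8750
Σcross = 492.5000 → A = |Σcross|/2 = 246.2500 mm²
Σ(r_i+r_j)·cross = 13543.7500 → first moment M = |Σ|/6 = 2257.2917
R_c = M/A = 2257.2917/246.2500 = 9.1667 mm
θ = 137° = 2.391101 rad
V = θ·R_c·A = 2.391101·9.1667·246.2500 = 5397.413 mm³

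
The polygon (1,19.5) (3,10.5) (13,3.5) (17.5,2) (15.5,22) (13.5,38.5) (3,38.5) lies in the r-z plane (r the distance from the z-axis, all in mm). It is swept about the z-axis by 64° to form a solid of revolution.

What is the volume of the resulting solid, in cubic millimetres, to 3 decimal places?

Profile (r,z), 7 vertices: (1,19.5) (3,10.5) (13,3.5) (17.5,2) (15.5,22) (13.5,38.5) (3,38.5)
edge 0: (1,19.5)→(3,10.5)  cross = 1·10.5 − 3·19.5 = -48.0000; (r_i+r_j)·cross = 4·-48.0000 = -192.0000
edge 1: (3,10.5)→(13,3.5)  cross = 3·3.5 − 13·10.5 = -126.0000; (r_i+r_j)·cross = 16·-126.0000 = -2016.0000
edge 2: (13,3.5)→(17.5,2)  cross = 13·2 − 17.5·3.5 = -35.2500; (r_i+r_j)·cross = 30.5·-35.2500 = -1075.1250
edge 3: (17.5,2)→(15.5,22)  cross = 17.5·22 − 15.5·2 = 354.0000; (r_i+r_j)·cross = 33·354.0000 = 11682.0000
edge 4: (15.5,22)→(13.5,38.5)  cross = 15.5·38.5 − 13.5·22 = 299.7500; (r_i+r_j)·cross = 29·299.7500 = 8692.7500
edge 5: (13.5,38.5)→(3,38.5)  cross = 13.5·38.5 − 3·38.5 = 404.2500; (r_i+r_j)·cross = 16.5·404.2500 = 6670.1250
edge 6: (3,38.5)→(1,19.5)  cross = 3·19.5 − 1·38.5 = 20.0000; (r_i+r_j)·cross = 4·20.0000 = 80.0000
Σcross = 868.7500 → A = |Σcross|/2 = 434.3750 mm²
Σ(r_i+r_j)·cross = 23841.7500 → first moment M = |Σ|/6 = 3973.6250
R_c = M/A = 3973.6250/434.3750 = 9.1479 mm
θ = 64° = 1.117011 rad
V = θ·R_c·A = 1.117011·9.1479·434.3750 = 4438.582 mm³

Volume = 4438.582 mm³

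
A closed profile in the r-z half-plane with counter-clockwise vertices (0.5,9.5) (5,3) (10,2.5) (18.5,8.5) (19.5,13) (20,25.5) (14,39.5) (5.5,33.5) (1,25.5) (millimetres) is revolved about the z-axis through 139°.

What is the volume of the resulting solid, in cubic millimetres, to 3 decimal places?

Profile (r,z), 9 vertices: (0.5,9.5) (5,3) (10,2.5) (18.5,8.5) (19.5,13) (20,25.5) (14,39.5) (5.5,33.5) (1,25.5)
edge 0: (0.5,9.5)→(5,3)  cross = 0.5·3 − 5·9.5 = -46.0000; (r_i+r_j)·cross = 5.5·-46.0000 = -253.0000
edge 1: (5,3)→(10,2.5)  cross = 5·2.5 − 10·3 = -17.5000; (r_i+r_j)·cross = 15·-17.5000 = -262.5000
edge 2: (10,2.5)→(18.5,8.5)  cross = 10·8.5 − 18.5·2.5 = 38.7500; (r_i+r_j)·cross = 28.5·38.7500 = 1104.3750
edge 3: (18.5,8.5)→(19.5,13)  cross = 18.5·13 − 19.5·8.5 = 74.7500; (r_i+r_j)·cross = 38·74.7500 = 2840.5000
edge 4: (19.5,13)→(20,25.5)  cross = 19.5·25.5 − 20·13 = 237.2500; (r_i+r_j)·cross = 39.5·237.2500 = 9371.3750
edge 5: (20,25.5)→(14,39.5)  cross = 20·39.5 − 14·25.5 = 433.0000; (r_i+r_j)·cross = 34·433.0000 = 14722.0000
edge 6: (14,39.5)→(5.5,33.5)  cross = 14·33.5 − 5.5·39.5 = 251.7500; (r_i+r_j)·cross = 19.5·251.7500 = 4909.1250
edge 7: (5.5,33.5)→(1,25.5)  cross = 5.5·25.5 − 1·33.5 = 106.7500; (r_i+r_j)·cross = 6.5·106.7500 = 693.8750
edge 8: (1,25.5)→(0.5,9.5)  cross = 1·9.5 − 0.5·25.5 = -3.2500; (r_i+r_j)·cross = 1.5·-3.2500 = -4.8750
Σcross = 1075.5000 → A = |Σcross|/2 = 537.7500 mm²
Σ(r_i+r_j)·cross = 33120.8750 → first moment M = |Σ|/6 = 5520.1458
R_c = M/A = 5520.1458/537.7500 = 10.2653 mm
θ = 139° = 2.426008 rad
V = θ·R_c·A = 2.426008·10.2653·537.7500 = 13391.916 mm³

Volume = 13391.916 mm³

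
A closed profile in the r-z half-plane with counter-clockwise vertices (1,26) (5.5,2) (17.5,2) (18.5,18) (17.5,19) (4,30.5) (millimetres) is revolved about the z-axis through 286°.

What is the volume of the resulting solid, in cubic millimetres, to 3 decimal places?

Profile (r,z), 6 vertices: (1,26) (5.5,2) (17.5,2) (18.5,18) (17.5,19) (4,30.5)
edge 0: (1,26)→(5.5,2)  cross = 1·2 − 5.5·26 = -141.0000; (r_i+r_j)·cross = 6.5·-141.0000 = -916.5000
edge 1: (5.5,2)→(17.5,2)  cross = 5.5·2 − 17.5·2 = -24.0000; (r_i+r_j)·cross = 23·-24.0000 = -552.0000
edge 2: (17.5,2)→(18.5,18)  cross = 17.5·18 − 18.5·2 = 278.0000; (r_i+r_j)·cross = 36·278.0000 = 10008.0000
edge 3: (18.5,18)→(17.5,19)  cross = 18.5·19 − 17.5·18 = 36.5000; (r_i+r_j)·cross = 36·36.5000 = 1314.0000
edge 4: (17.5,19)→(4,30.5)  cross = 17.5·30.5 − 4·19 = 457.7500; (r_i+r_j)·cross = 21.5·457.7500 = 9841.6250
edge 5: (4,30.5)→(1,26)  cross = 4·26 − 1·30.5 = 73.5000; (r_i+r_j)·cross = 5·73.5000 = 367.5000
Σcross = 680.7500 → A = |Σcross|/2 = 340.3750 mm²
Σ(r_i+r_j)·cross = 20062.6250 → first moment M = |Σ|/6 = 3343.7708
R_c = M/A = 3343.7708/340.3750 = 9.8238 mm
θ = 286° = 4.991642 rad
V = θ·R_c·A = 4.991642·9.8238·340.3750 = 16690.906 mm³

Volume = 16690.906 mm³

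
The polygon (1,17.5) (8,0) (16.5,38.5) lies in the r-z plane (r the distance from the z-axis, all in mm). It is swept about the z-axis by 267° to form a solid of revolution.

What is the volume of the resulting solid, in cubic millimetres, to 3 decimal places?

Volume = 8283.493 mm³

Profile (r,z), 3 vertices: (1,17.5) (8,0) (16.5,38.5)
edge 0: (1,17.5)→(8,0)  cross = 1·0 − 8·17.5 = -140.0000; (r_i+r_j)·cross = 9·-140.0000 = -1260.0000
edge 1: (8,0)→(16.5,38.5)  cross = 8·38.5 − 16.5·0 = 308.0000; (r_i+r_j)·cross = 24.5·308.0000 = 7546.0000
edge 2: (16.5,38.5)→(1,17.5)  cross = 16.5·17.5 − 1·38.5 = 250.2500; (r_i+r_j)·cross = 17.5·250.2500 = 4379.3750
Σcross = 418.2500 → A = |Σcross|/2 = 209.1250 mm²
Σ(r_i+r_j)·cross = 10665.3750 → first moment M = |Σ|/6 = 1777.5625
R_c = M/A = 1777.5625/209.1250 = 8.5000 mm
θ = 267° = 4.660029 rad
V = θ·R_c·A = 4.660029·8.5000·209.1250 = 8283.493 mm³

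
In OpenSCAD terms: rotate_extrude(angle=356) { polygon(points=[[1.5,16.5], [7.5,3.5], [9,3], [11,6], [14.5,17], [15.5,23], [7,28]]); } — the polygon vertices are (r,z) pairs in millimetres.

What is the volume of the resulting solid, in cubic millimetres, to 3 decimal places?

Profile (r,z), 7 vertices: (1.5,16.5) (7.5,3.5) (9,3) (11,6) (14.5,17) (15.5,23) (7,28)
edge 0: (1.5,16.5)→(7.5,3.5)  cross = 1.5·3.5 − 7.5·16.5 = -118.5000; (r_i+r_j)·cross = 9·-118.5000 = -1066.5000
edge 1: (7.5,3.5)→(9,3)  cross = 7.5·3 − 9·3.5 = -9.0000; (r_i+r_j)·cross = 16.5·-9.0000 = -148.5000
edge 2: (9,3)→(11,6)  cross = 9·6 − 11·3 = 21.0000; (r_i+r_j)·cross = 20·21.0000 = 420.0000
edge 3: (11,6)→(14.5,17)  cross = 11·17 − 14.5·6 = 100.0000; (r_i+r_j)·cross = 25.5·100.0000 = 2550.0000
edge 4: (14.5,17)→(15.5,23)  cross = 14.5·23 − 15.5·17 = 70.0000; (r_i+r_j)·cross = 30·70.0000 = 2100.0000
edge 5: (15.5,23)→(7,28)  cross = 15.5·28 − 7·23 = 273.0000; (r_i+r_j)·cross = 22.5·273.0000 = 6142.5000
edge 6: (7,28)→(1.5,16.5)  cross = 7·16.5 − 1.5·28 = 73.5000; (r_i+r_j)·cross = 8.5·73.5000 = 624.7500
Σcross = 410.0000 → A = |Σcross|/2 = 205.0000 mm²
Σ(r_i+r_j)·cross = 10622.2500 → first moment M = |Σ|/6 = 1770.3750
R_c = M/A = 1770.3750/205.0000 = 8.6360 mm
θ = 356° = 6.213372 rad
V = θ·R_c·A = 6.213372·8.6360·205.0000 = 10999.999 mm³

Volume = 10999.999 mm³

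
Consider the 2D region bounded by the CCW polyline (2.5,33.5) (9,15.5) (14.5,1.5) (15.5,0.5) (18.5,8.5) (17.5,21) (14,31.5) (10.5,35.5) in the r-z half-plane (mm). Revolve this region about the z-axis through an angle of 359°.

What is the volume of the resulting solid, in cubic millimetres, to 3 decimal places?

Profile (r,z), 8 vertices: (2.5,33.5) (9,15.5) (14.5,1.5) (15.5,0.5) (18.5,8.5) (17.5,21) (14,31.5) (10.5,35.5)
edge 0: (2.5,33.5)→(9,15.5)  cross = 2.5·15.5 − 9·33.5 = -262.7500; (r_i+r_j)·cross = 11.5·-262.7500 = -3021.6250
edge 1: (9,15.5)→(14.5,1.5)  cross = 9·1.5 − 14.5·15.5 = -211.2500; (r_i+r_j)·cross = 23.5·-211.2500 = -4964.3750
edge 2: (14.5,1.5)→(15.5,0.5)  cross = 14.5·0.5 − 15.5·1.5 = -16.0000; (r_i+r_j)·cross = 30·-16.0000 = -480.0000
edge 3: (15.5,0.5)→(18.5,8.5)  cross = 15.5·8.5 − 18.5·0.5 = 122.5000; (r_i+r_j)·cross = 34·122.5000 = 4165.0000
edge 4: (18.5,8.5)→(17.5,21)  cross = 18.5·21 − 17.5·8.5 = 239.7500; (r_i+r_j)·cross = 36·239.7500 = 8631.0000
edge 5: (17.5,21)→(14,31.5)  cross = 17.5·31.5 − 14·21 = 257.2500; (r_i+r_j)·cross = 31.5·257.2500 = 8103.3750
edge 6: (14,31.5)→(10.5,35.5)  cross = 14·35.5 − 10.5·31.5 = 166.2500; (r_i+r_j)·cross = 24.5·166.2500 = 4073.1250
edge 7: (10.5,35.5)→(2.5,33.5)  cross = 10.5·33.5 − 2.5·35.5 = 263.0000; (r_i+r_j)·cross = 13·263.0000 = 3419.0000
Σcross = 558.7500 → A = |Σcross|/2 = 279.3750 mm²
Σ(r_i+r_j)·cross = 19925.5000 → first moment M = |Σ|/6 = 3320.9167
R_c = M/A = 3320.9167/279.3750 = 11.8870 mm
θ = 359° = 6.265732 rad
V = θ·R_c·A = 6.265732·11.8870·279.3750 = 20807.974 mm³

Volume = 20807.974 mm³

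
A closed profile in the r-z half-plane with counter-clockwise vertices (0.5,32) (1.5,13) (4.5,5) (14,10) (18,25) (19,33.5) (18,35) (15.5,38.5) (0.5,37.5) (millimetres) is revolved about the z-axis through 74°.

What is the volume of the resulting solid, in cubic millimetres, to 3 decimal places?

Volume = 5521.241 mm³

Profile (r,z), 9 vertices: (0.5,32) (1.5,13) (4.5,5) (14,10) (18,25) (19,33.5) (18,35) (15.5,38.5) (0.5,37.5)
edge 0: (0.5,32)→(1.5,13)  cross = 0.5·13 − 1.5·32 = -41.5000; (r_i+r_j)·cross = 2·-41.5000 = -83.0000
edge 1: (1.5,13)→(4.5,5)  cross = 1.5·5 − 4.5·13 = -51.0000; (r_i+r_j)·cross = 6·-51.0000 = -306.0000
edge 2: (4.5,5)→(14,10)  cross = 4.5·10 − 14·5 = -25.0000; (r_i+r_j)·cross = 18.5·-25.0000 = -462.5000
edge 3: (14,10)→(18,25)  cross = 14·25 − 18·10 = 170.0000; (r_i+r_j)·cross = 32·170.0000 = 5440.0000
edge 4: (18,25)→(19,33.5)  cross = 18·33.5 − 19·25 = 128.0000; (r_i+r_j)·cross = 37·128.0000 = 4736.0000
edge 5: (19,33.5)→(18,35)  cross = 19·35 − 18·33.5 = 62.0000; (r_i+r_j)·cross = 37·62.0000 = 2294.0000
edge 6: (18,35)→(15.5,38.5)  cross = 18·38.5 − 15.5·35 = 150.5000; (r_i+r_j)·cross = 33.5·150.5000 = 5041.7500
edge 7: (15.5,38.5)→(0.5,37.5)  cross = 15.5·37.5 − 0.5·38.5 = 562.0000; (r_i+r_j)·cross = 16·562.0000 = 8992.0000
edge 8: (0.5,37.5)→(0.5,32)  cross = 0.5·32 − 0.5·37.5 = -2.7500; (r_i+r_j)·cross = 1·-2.7500 = -2.7500
Σcross = 952.2500 → A = |Σcross|/2 = 476.1250 mm²
Σ(r_i+r_j)·cross = 25649.5000 → first moment M = |Σ|/6 = 4274.9167
R_c = M/A = 4274.9167/476.1250 = 8.9786 mm
θ = 74° = 1.291544 rad
V = θ·R_c·A = 1.291544·8.9786·476.1250 = 5521.241 mm³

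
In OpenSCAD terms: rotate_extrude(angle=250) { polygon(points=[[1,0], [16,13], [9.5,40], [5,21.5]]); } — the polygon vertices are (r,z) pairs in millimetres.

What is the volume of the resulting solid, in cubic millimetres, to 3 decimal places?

Volume = 9689.759 mm³

Profile (r,z), 4 vertices: (1,0) (16,13) (9.5,40) (5,21.5)
edge 0: (1,0)→(16,13)  cross = 1·13 − 16·0 = 13.0000; (r_i+r_j)·cross = 17·13.0000 = 221.0000
edge 1: (16,13)→(9.5,40)  cross = 16·40 − 9.5·13 = 516.5000; (r_i+r_j)·cross = 25.5·516.5000 = 13170.7500
edge 2: (9.5,40)→(5,21.5)  cross = 9.5·21.5 − 5·40 = 4.2500; (r_i+r_j)·cross = 14.5·4.2500 = 61.6250
edge 3: (5,21.5)→(1,0)  cross = 5·0 − 1·21.5 = -21.5000; (r_i+r_j)·cross = 6·-21.5000 = -129.0000
Σcross = 512.2500 → A = |Σcross|/2 = 256.1250 mm²
Σ(r_i+r_j)·cross = 13324.3750 → first moment M = |Σ|/6 = 2220.7292
R_c = M/A = 2220.7292/256.1250 = 8.6705 mm
θ = 250° = 4.363323 rad
V = θ·R_c·A = 4.363323·8.6705·256.1250 = 9689.759 mm³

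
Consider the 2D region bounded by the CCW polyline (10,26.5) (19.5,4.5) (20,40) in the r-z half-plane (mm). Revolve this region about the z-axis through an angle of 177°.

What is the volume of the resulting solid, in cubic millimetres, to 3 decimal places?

Profile (r,z), 3 vertices: (10,26.5) (19.5,4.5) (20,40)
edge 0: (10,26.5)→(19.5,4.5)  cross = 10·4.5 − 19.5·26.5 = -471.7500; (r_i+r_j)·cross = 29.5·-471.7500 = -13916.6250
edge 1: (19.5,4.5)→(20,40)  cross = 19.5·40 − 20·4.5 = 690.0000; (r_i+r_j)·cross = 39.5·690.0000 = 27255.0000
edge 2: (20,40)→(10,26.5)  cross = 20·26.5 − 10·40 = 130.0000; (r_i+r_j)·cross = 30·130.0000 = 3900.0000
Σcross = 348.2500 → A = |Σcross|/2 = 174.1250 mm²
Σ(r_i+r_j)·cross = 17238.3750 → first moment M = |Σ|/6 = 2873.0625
R_c = M/A = 2873.0625/174.1250 = 16.5000 mm
θ = 177° = 3.089233 rad
V = θ·R_c·A = 3.089233·16.5000·174.1250 = 8875.559 mm³

Volume = 8875.559 mm³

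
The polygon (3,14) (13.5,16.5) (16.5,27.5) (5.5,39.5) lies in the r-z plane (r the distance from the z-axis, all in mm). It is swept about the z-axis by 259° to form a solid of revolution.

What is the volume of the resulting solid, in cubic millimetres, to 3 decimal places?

Profile (r,z), 4 vertices: (3,14) (13.5,16.5) (16.5,27.5) (5.5,39.5)
edge 0: (3,14)→(13.5,16.5)  cross = 3·16.5 − 13.5·14 = -139.5000; (r_i+r_j)·cross = 16.5·-139.5000 = -2301.7500
edge 1: (13.5,16.5)→(16.5,27.5)  cross = 13.5·27.5 − 16.5·16.5 = 99.0000; (r_i+r_j)·cross = 30·99.0000 = 2970.0000
edge 2: (16.5,27.5)→(5.5,39.5)  cross = 16.5·39.5 − 5.5·27.5 = 500.5000; (r_i+r_j)·cross = 22·500.5000 = 11011.0000
edge 3: (5.5,39.5)→(3,14)  cross = 5.5·14 − 3·39.5 = -41.5000; (r_i+r_j)·cross = 8.5·-41.5000 = -352.7500
Σcross = 418.5000 → A = |Σcross|/2 = 209.2500 mm²
Σ(r_i+r_j)·cross = 11326.5000 → first moment M = |Σ|/6 = 1887.7500
R_c = M/A = 1887.7500/209.2500 = 9.0215 mm
θ = 259° = 4.520403 rad
V = θ·R_c·A = 4.520403·9.0215·209.2500 = 8533.390 mm³

Volume = 8533.390 mm³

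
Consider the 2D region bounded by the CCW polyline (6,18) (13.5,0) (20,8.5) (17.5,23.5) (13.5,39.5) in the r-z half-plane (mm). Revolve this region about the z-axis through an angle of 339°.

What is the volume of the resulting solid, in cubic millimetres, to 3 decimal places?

Profile (r,z), 5 vertices: (6,18) (13.5,0) (20,8.5) (17.5,23.5) (13.5,39.5)
edge 0: (6,18)→(13.5,0)  cross = 6·0 − 13.5·18 = -243.0000; (r_i+r_j)·cross = 19.5·-243.0000 = -4738.5000
edge 1: (13.5,0)→(20,8.5)  cross = 13.5·8.5 − 20·0 = 114.7500; (r_i+r_j)·cross = 33.5·114.7500 = 3844.1250
edge 2: (20,8.5)→(17.5,23.5)  cross = 20·23.5 − 17.5·8.5 = 321.2500; (r_i+r_j)·cross = 37.5·321.2500 = 12046.8750
edge 3: (17.5,23.5)→(13.5,39.5)  cross = 17.5·39.5 − 13.5·23.5 = 374.0000; (r_i+r_j)·cross = 31·374.0000 = 11594.0000
edge 4: (13.5,39.5)→(6,18)  cross = 13.5·18 − 6·39.5 = 6.0000; (r_i+r_j)·cross = 19.5·6.0000 = 117.0000
Σcross = 573.0000 → A = |Σcross|/2 = 286.5000 mm²
Σ(r_i+r_j)·cross = 22863.5000 → first moment M = |Σ|/6 = 3810.5833
R_c = M/A = 3810.5833/286.5000 = 13.3005 mm
θ = 339° = 5.916666 rad
V = θ·R_c·A = 5.916666·13.3005·286.5000 = 22545.949 mm³

Volume = 22545.949 mm³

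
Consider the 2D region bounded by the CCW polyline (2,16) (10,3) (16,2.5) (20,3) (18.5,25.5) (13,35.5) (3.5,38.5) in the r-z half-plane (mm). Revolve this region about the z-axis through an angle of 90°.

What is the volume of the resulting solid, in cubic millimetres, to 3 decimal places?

Volume = 8199.099 mm³

Profile (r,z), 7 vertices: (2,16) (10,3) (16,2.5) (20,3) (18.5,25.5) (13,35.5) (3.5,38.5)
edge 0: (2,16)→(10,3)  cross = 2·3 − 10·16 = -154.0000; (r_i+r_j)·cross = 12·-154.0000 = -1848.0000
edge 1: (10,3)→(16,2.5)  cross = 10·2.5 − 16·3 = -23.0000; (r_i+r_j)·cross = 26·-23.0000 = -598.0000
edge 2: (16,2.5)→(20,3)  cross = 16·3 − 20·2.5 = -2.0000; (r_i+r_j)·cross = 36·-2.0000 = -72.0000
edge 3: (20,3)→(18.5,25.5)  cross = 20·25.5 − 18.5·3 = 454.5000; (r_i+r_j)·cross = 38.5·454.5000 = 17498.2500
edge 4: (18.5,25.5)→(13,35.5)  cross = 18.5·35.5 − 13·25.5 = 325.2500; (r_i+r_j)·cross = 31.5·325.2500 = 10245.3750
edge 5: (13,35.5)→(3.5,38.5)  cross = 13·38.5 − 3.5·35.5 = 376.2500; (r_i+r_j)·cross = 16.5·376.2500 = 6208.1250
edge 6: (3.5,38.5)→(2,16)  cross = 3.5·16 − 2·38.5 = -21.0000; (r_i+r_j)·cross = 5.5·-21.0000 = -115.5000
Σcross = 956.0000 → A = |Σcross|/2 = 478.0000 mm²
Σ(r_i+r_j)·cross = 31318.2500 → first moment M = |Σ|/6 = 5219.7083
R_c = M/A = 5219.7083/478.0000 = 10.9199 mm
θ = 90° = 1.570796 rad
V = θ·R_c·A = 1.570796·10.9199·478.0000 = 8199.099 mm³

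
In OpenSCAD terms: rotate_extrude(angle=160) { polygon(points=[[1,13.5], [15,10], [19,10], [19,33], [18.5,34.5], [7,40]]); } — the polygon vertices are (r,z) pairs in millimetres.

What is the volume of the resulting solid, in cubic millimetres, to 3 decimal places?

Volume = 12566.952 mm³

Profile (r,z), 6 vertices: (1,13.5) (15,10) (19,10) (19,33) (18.5,34.5) (7,40)
edge 0: (1,13.5)→(15,10)  cross = 1·10 − 15·13.5 = -192.5000; (r_i+r_j)·cross = 16·-192.5000 = -3080.0000
edge 1: (15,10)→(19,10)  cross = 15·10 − 19·10 = -40.0000; (r_i+r_j)·cross = 34·-40.0000 = -1360.0000
edge 2: (19,10)→(19,33)  cross = 19·33 − 19·10 = 437.0000; (r_i+r_j)·cross = 38·437.0000 = 16606.0000
edge 3: (19,33)→(18.5,34.5)  cross = 19·34.5 − 18.5·33 = 45.0000; (r_i+r_j)·cross = 37.5·45.0000 = 1687.5000
edge 4: (18.5,34.5)→(7,40)  cross = 18.5·40 − 7·34.5 = 498.5000; (r_i+r_j)·cross = 25.5·498.5000 = 12711.7500
edge 5: (7,40)→(1,13.5)  cross = 7·13.5 − 1·40 = 54.5000; (r_i+r_j)·cross = 8·54.5000 = 436.0000
Σcross = 802.5000 → A = |Σcross|/2 = 401.2500 mm²
Σ(r_i+r_j)·cross = 27001.2500 → first moment M = |Σ|/6 = 4500.2083
R_c = M/A = 4500.2083/401.2500 = 11.2155 mm
θ = 160° = 2.792527 rad
V = θ·R_c·A = 2.792527·11.2155·401.2500 = 12566.952 mm³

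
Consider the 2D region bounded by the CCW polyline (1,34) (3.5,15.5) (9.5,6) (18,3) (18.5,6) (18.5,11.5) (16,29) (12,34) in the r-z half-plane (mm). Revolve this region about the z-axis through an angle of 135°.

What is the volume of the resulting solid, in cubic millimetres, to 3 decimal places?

Profile (r,z), 8 vertices: (1,34) (3.5,15.5) (9.5,6) (18,3) (18.5,6) (18.5,11.5) (16,29) (12,34)
edge 0: (1,34)→(3.5,15.5)  cross = 1·15.5 − 3.5·34 = -103.5000; (r_i+r_j)·cross = 4.5·-103.5000 = -465.7500
edge 1: (3.5,15.5)→(9.5,6)  cross = 3.5·6 − 9.5·15.5 = -126.2500; (r_i+r_j)·cross = 13·-126.2500 = -1641.2500
edge 2: (9.5,6)→(18,3)  cross = 9.5·3 − 18·6 = -79.5000; (r_i+r_j)·cross = 27.5·-79.5000 = -2186.2500
edge 3: (18,3)→(18.5,6)  cross = 18·6 − 18.5·3 = 52.5000; (r_i+r_j)·cross = 36.5·52.5000 = 1916.2500
edge 4: (18.5,6)→(18.5,11.5)  cross = 18.5·11.5 − 18.5·6 = 101.7500; (r_i+r_j)·cross = 37·101.7500 = 3764.7500
edge 5: (18.5,11.5)→(16,29)  cross = 18.5·29 − 16·11.5 = 352.5000; (r_i+r_j)·cross = 34.5·352.5000 = 12161.2500
edge 6: (16,29)→(12,34)  cross = 16·34 − 12·29 = 196.0000; (r_i+r_j)·cross = 28·196.0000 = 5488.0000
edge 7: (12,34)→(1,34)  cross = 12·34 − 1·34 = 374.0000; (r_i+r_j)·cross = 13·374.0000 = 4862.0000
Σcross = 767.5000 → A = |Σcross|/2 = 383.7500 mm²
Σ(r_i+r_j)·cross = 23899.0000 → first moment M = |Σ|/6 = 3983.1667
R_c = M/A = 3983.1667/383.7500 = 10.3796 mm
θ = 135° = 2.356194 rad
V = θ·R_c·A = 2.356194·10.3796·383.7500 = 9385.115 mm³

Volume = 9385.115 mm³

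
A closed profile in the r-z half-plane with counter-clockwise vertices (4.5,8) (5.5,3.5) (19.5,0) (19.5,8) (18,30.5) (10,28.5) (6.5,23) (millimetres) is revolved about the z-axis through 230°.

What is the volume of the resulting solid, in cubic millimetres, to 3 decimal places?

Profile (r,z), 7 vertices: (4.5,8) (5.5,3.5) (19.5,0) (19.5,8) (18,30.5) (10,28.5) (6.5,23)
edge 0: (4.5,8)→(5.5,3.5)  cross = 4.5·3.5 − 5.5·8 = -28.2500; (r_i+r_j)·cross = 10·-28.2500 = -282.5000
edge 1: (5.5,3.5)→(19.5,0)  cross = 5.5·0 − 19.5·3.5 = -68.2500; (r_i+r_j)·cross = 25·-68.2500 = -1706.2500
edge 2: (19.5,0)→(19.5,8)  cross = 19.5·8 − 19.5·0 = 156.0000; (r_i+r_j)·cross = 39·156.0000 = 6084.0000
edge 3: (19.5,8)→(18,30.5)  cross = 19.5·30.5 − 18·8 = 450.7500; (r_i+r_j)·cross = 37.5·450.7500 = 16903.1250
edge 4: (18,30.5)→(10,28.5)  cross = 18·28.5 − 10·30.5 = 208.0000; (r_i+r_j)·cross = 28·208.0000 = 5824.0000
edge 5: (10,28.5)→(6.5,23)  cross = 10·23 − 6.5·28.5 = 44.7500; (r_i+r_j)·cross = 16.5·44.7500 = 738.3750
edge 6: (6.5,23)→(4.5,8)  cross = 6.5·8 − 4.5·23 = -51.5000; (r_i+r_j)·cross = 11·-51.5000 = -566.5000
Σcross = 711.5000 → A = |Σcross|/2 = 355.7500 mm²
Σ(r_i+r_j)·cross = 26994.2500 → first moment M = |Σ|/6 = 4499.0417
R_c = M/A = 4499.0417/355.7500 = 12.6466 mm
θ = 230° = 4.014257 rad
V = θ·R_c·A = 4.014257·12.6466·355.7500 = 18060.311 mm³

Volume = 18060.311 mm³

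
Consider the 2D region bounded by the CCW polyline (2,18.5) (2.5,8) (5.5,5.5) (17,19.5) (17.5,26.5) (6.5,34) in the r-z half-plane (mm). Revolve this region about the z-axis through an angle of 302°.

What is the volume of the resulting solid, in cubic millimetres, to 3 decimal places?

Volume = 12553.953 mm³

Profile (r,z), 6 vertices: (2,18.5) (2.5,8) (5.5,5.5) (17,19.5) (17.5,26.5) (6.5,34)
edge 0: (2,18.5)→(2.5,8)  cross = 2·8 − 2.5·18.5 = -30.2500; (r_i+r_j)·cross = 4.5·-30.2500 = -136.1250
edge 1: (2.5,8)→(5.5,5.5)  cross = 2.5·5.5 − 5.5·8 = -30.2500; (r_i+r_j)·cross = 8·-30.2500 = -242.0000
edge 2: (5.5,5.5)→(17,19.5)  cross = 5.5·19.5 − 17·5.5 = 13.7500; (r_i+r_j)·cross = 22.5·13.7500 = 309.3750
edge 3: (17,19.5)→(17.5,26.5)  cross = 17·26.5 − 17.5·19.5 = 109.2500; (r_i+r_j)·cross = 34.5·109.2500 = 3769.1250
edge 4: (17.5,26.5)→(6.5,34)  cross = 17.5·34 − 6.5·26.5 = 422.7500; (r_i+r_j)·cross = 24·422.7500 = 10146.0000
edge 5: (6.5,34)→(2,18.5)  cross = 6.5·18.5 − 2·34 = 52.2500; (r_i+r_j)·cross = 8.5·52.2500 = 444.1250
Σcross = 537.5000 → A = |Σcross|/2 = 268.7500 mm²
Σ(r_i+r_j)·cross = 14290.5000 → first moment M = |Σ|/6 = 2381.7500
R_c = M/A = 2381.7500/268.7500 = 8.8623 mm
θ = 302° = 5.270894 rad
V = θ·R_c·A = 5.270894·8.8623·268.7500 = 12553.953 mm³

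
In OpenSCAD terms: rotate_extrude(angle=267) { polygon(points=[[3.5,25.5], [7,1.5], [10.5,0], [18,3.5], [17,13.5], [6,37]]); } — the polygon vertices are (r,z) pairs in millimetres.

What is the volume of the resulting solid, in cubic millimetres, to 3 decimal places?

Volume = 14137.266 mm³

Profile (r,z), 6 vertices: (3.5,25.5) (7,1.5) (10.5,0) (18,3.5) (17,13.5) (6,37)
edge 0: (3.5,25.5)→(7,1.5)  cross = 3.5·1.5 − 7·25.5 = -173.2500; (r_i+r_j)·cross = 10.5·-173.2500 = -1819.1250
edge 1: (7,1.5)→(10.5,0)  cross = 7·0 − 10.5·1.5 = -15.7500; (r_i+r_j)·cross = 17.5·-15.7500 = -275.6250
edge 2: (10.5,0)→(18,3.5)  cross = 10.5·3.5 − 18·0 = 36.7500; (r_i+r_j)·cross = 28.5·36.7500 = 1047.3750
edge 3: (18,3.5)→(17,13.5)  cross = 18·13.5 − 17·3.5 = 183.5000; (r_i+r_j)·cross = 35·183.5000 = 6422.5000
edge 4: (17,13.5)→(6,37)  cross = 17·37 − 6·13.5 = 548.0000; (r_i+r_j)·cross = 23·548.0000 = 12604.0000
edge 5: (6,37)→(3.5,25.5)  cross = 6·25.5 − 3.5·37 = 23.5000; (r_i+r_j)·cross = 9.5·23.5000 = 223.2500
Σcross = 602.7500 → A = |Σcross|/2 = 301.3750 mm²
Σ(r_i+r_j)·cross = 18202.3750 → first moment M = |Σ|/6 = 3033.7292
R_c = M/A = 3033.7292/301.3750 = 10.0663 mm
θ = 267° = 4.660029 rad
V = θ·R_c·A = 4.660029·10.0663·301.3750 = 14137.266 mm³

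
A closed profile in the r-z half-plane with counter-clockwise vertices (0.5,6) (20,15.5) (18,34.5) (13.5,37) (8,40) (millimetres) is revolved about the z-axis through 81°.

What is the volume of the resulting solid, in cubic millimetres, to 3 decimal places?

Volume = 5916.110 mm³

Profile (r,z), 5 vertices: (0.5,6) (20,15.5) (18,34.5) (13.5,37) (8,40)
edge 0: (0.5,6)→(20,15.5)  cross = 0.5·15.5 − 20·6 = -112.2500; (r_i+r_j)·cross = 20.5·-112.2500 = -2301.1250
edge 1: (20,15.5)→(18,34.5)  cross = 20·34.5 − 18·15.5 = 411.0000; (r_i+r_j)·cross = 38·411.0000 = 15618.0000
edge 2: (18,34.5)→(13.5,37)  cross = 18·37 − 13.5·34.5 = 200.2500; (r_i+r_j)·cross = 31.5·200.2500 = 6307.8750
edge 3: (13.5,37)→(8,40)  cross = 13.5·40 − 8·37 = 244.0000; (r_i+r_j)·cross = 21.5·244.0000 = 5246.0000
edge 4: (8,40)→(0.5,6)  cross = 8·6 − 0.5·40 = 28.0000; (r_i+r_j)·cross = 8.5·28.0000 = 238.0000
Σcross = 771.0000 → A = |Σcross|/2 = 385.5000 mm²
Σ(r_i+r_j)·cross = 25108.7500 → first moment M = |Σ|/6 = 4184.7917
R_c = M/A = 4184.7917/385.5000 = 10.8555 mm
θ = 81° = 1.413717 rad
V = θ·R_c·A = 1.413717·10.8555·385.5000 = 5916.110 mm³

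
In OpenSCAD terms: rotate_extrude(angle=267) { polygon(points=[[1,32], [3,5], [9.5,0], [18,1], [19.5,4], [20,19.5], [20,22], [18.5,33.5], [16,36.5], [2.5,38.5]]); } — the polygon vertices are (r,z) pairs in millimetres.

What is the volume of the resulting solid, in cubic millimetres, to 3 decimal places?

Volume = 31000.747 mm³

Profile (r,z), 10 vertices: (1,32) (3,5) (9.5,0) (18,1) (19.5,4) (20,19.5) (20,22) (18.5,33.5) (16,36.5) (2.5,38.5)
edge 0: (1,32)→(3,5)  cross = 1·5 − 3·32 = -91.0000; (r_i+r_j)·cross = 4·-91.0000 = -364.0000
edge 1: (3,5)→(9.5,0)  cross = 3·0 − 9.5·5 = -47.5000; (r_i+r_j)·cross = 12.5·-47.5000 = -593.7500
edge 2: (9.5,0)→(18,1)  cross = 9.5·1 − 18·0 = 9.5000; (r_i+r_j)·cross = 27.5·9.5000 = 261.2500
edge 3: (18,1)→(19.5,4)  cross = 18·4 − 19.5·1 = 52.5000; (r_i+r_j)·cross = 37.5·52.5000 = 1968.7500
edge 4: (19.5,4)→(20,19.5)  cross = 19.5·19.5 − 20·4 = 300.2500; (r_i+r_j)·cross = 39.5·300.2500 = 11859.8750
edge 5: (20,19.5)→(20,22)  cross = 20·22 − 20·19.5 = 50.0000; (r_i+r_j)·cross = 40·50.0000 = 2000.0000
edge 6: (20,22)→(18.5,33.5)  cross = 20·33.5 − 18.5·22 = 263.0000; (r_i+r_j)·cross = 38.5·263.0000 = 10125.5000
edge 7: (18.5,33.5)→(16,36.5)  cross = 18.5·36.5 − 16·33.5 = 139.2500; (r_i+r_j)·cross = 34.5·139.2500 = 4804.1250
edge 8: (16,36.5)→(2.5,38.5)  cross = 16·38.5 − 2.5·36.5 = 524.7500; (r_i+r_j)·cross = 18.5·524.7500 = 9707.8750
edge 9: (2.5,38.5)→(1,32)  cross = 2.5·32 − 1·38.5 = 41.5000; (r_i+r_j)·cross = 3.5·41.5000 = 145.2500
Σcross = 1242.2500 → A = |Σcross|/2 = 621.1250 mm²
Σ(r_i+r_j)·cross = 39914.8750 → first moment M = |Σ|/6 = 6652.4792
R_c = M/A = 6652.4792/621.1250 = 10.7104 mm
θ = 267° = 4.660029 rad
V = θ·R_c·A = 4.660029·10.7104·621.1250 = 31000.747 mm³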